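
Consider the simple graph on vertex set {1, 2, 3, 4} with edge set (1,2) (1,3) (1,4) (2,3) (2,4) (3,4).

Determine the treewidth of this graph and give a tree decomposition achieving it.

Treewidth 3.
Bags: B1 = {1, 2, 3, 4}
Tree: (single bag)

With just one bag of size 4, the width is 4 − 1 = 3, so tw(G) ≤ 3. For the lower bound, the 4 vertices {1, 2, 3, 4} are pairwise adjacent, and any tree decomposition puts a clique entirely inside one bag — forcing width ≥ 3. Combining the bounds, tw(G) = 3.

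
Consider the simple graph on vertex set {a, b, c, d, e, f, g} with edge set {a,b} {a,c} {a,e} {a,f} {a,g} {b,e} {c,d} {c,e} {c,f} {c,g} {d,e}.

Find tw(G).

2

A width-2 tree decomposition is:
Bags: B1 = {a, c, e}  B2 = {a, b, e}  B3 = {a, c, f}  B4 = {a, c, g}  B5 = {c, d, e}
Tree: B1–B2, B1–B3, B1–B4, B1–B5
The largest bag has 3 vertices, giving width 2; this decomposition certifies tw(G) ≤ 2. For the lower bound, the 3 vertices {c, d, e} are pairwise adjacent, and any tree decomposition puts a clique entirely inside one bag — forcing width ≥ 2. Therefore the treewidth is 2.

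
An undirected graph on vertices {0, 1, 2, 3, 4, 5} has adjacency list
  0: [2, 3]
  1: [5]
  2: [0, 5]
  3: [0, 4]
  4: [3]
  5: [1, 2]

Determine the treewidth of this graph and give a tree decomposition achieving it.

Treewidth 1.
One optimal decomposition is:
Bags: B1 = {1, 5}  B2 = {2, 5}  B3 = {0, 2}  B4 = {0, 3}  B5 = {3, 4}
Tree: B1–B2, B2–B3, B3–B4, B4–B5

Each bag holds 2 vertices, so the decomposition has width 1, which upper-bounds the treewidth. Since G has at least one edge (e.g. 1–5), it is not an edgeless graph, so tw(G) ≥ 1. Hence tw(G) = 1 exactly.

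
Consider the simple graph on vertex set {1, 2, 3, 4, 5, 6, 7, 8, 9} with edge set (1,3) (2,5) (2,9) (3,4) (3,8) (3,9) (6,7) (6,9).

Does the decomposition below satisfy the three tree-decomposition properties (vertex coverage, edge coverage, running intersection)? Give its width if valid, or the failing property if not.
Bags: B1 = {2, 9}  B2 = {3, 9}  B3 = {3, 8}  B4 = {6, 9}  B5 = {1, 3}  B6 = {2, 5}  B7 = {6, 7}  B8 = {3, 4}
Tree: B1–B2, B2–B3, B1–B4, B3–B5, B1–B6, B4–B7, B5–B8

Yes; width 1.

Vertex coverage: the bags together contain {1, 2, 3, 4, 5, 6, 7, 8, 9}, the full vertex set. Edge coverage: each edge of G has both endpoints in at least one bag. Running intersection: for every vertex, the bags containing it form a connected subtree. All three properties hold, so this is a valid tree decomposition of width max|bag| − 1 = 1, and hence tw(G) ≤ 1.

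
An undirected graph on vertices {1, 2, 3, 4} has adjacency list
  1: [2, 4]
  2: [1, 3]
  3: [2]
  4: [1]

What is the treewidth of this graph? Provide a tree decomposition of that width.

Treewidth 1.
Bags: B1 = {1, 4}  B2 = {1, 2}  B3 = {2, 3}
Tree: B1–B2, B2–B3

The largest bag has 2 vertices, giving width 1; this decomposition certifies tw(G) ≤ 1. Since G has at least one edge (e.g. 4–1), it is not an edgeless graph, so tw(G) ≥ 1. Therefore the treewidth is 1.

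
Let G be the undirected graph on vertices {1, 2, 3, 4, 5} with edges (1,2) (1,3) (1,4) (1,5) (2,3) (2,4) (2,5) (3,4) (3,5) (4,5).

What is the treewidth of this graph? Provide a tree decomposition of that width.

A single bag containing all 5 vertices is trivially a valid decomposition of width 4. On the other hand G contains the 5-clique {1, 2, 3, 4, 5}. A clique must lie in a single bag of any decomposition, so no decomposition can have width below 4. The upper and lower bounds meet at 4, so that is the treewidth.

Treewidth 4.
One optimal decomposition is:
Bags: B1 = {1, 2, 3, 4, 5}
Tree: (single bag)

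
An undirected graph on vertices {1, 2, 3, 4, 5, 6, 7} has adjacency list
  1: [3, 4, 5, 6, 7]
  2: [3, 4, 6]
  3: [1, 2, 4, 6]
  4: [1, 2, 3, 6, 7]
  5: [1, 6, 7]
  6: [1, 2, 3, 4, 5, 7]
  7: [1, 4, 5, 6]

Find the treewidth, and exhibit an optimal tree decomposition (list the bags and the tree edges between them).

Treewidth 3.
One optimal decomposition is:
Bags: B1 = {1, 3, 4, 6}  B2 = {2, 3, 4, 6}  B3 = {1, 4, 6, 7}  B4 = {1, 5, 6, 7}
Tree: B1–B2, B1–B3, B3–B4

The largest bag has 4 vertices, giving width 3; this decomposition certifies tw(G) ≤ 3. Conversely, {1, 3, 4, 6} is a clique of size 4, and the vertices of any clique must share a bag in every tree decomposition; so some bag has ≥ 4 vertices and tw(G) ≥ 3. Therefore the treewidth is 3.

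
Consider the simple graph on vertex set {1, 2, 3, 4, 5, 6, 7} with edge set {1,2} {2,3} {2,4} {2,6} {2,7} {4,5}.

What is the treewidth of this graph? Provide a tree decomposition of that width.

Treewidth 1.
One such decomposition:
Bags: B1 = {2, 6}  B2 = {1, 2}  B3 = {2, 7}  B4 = {2, 4}  B5 = {2, 3}  B6 = {4, 5}
Tree: B1–B2, B1–B3, B1–B4, B4–B5, B4–B6

Every bag has size at most 2, so the width is 2 − 1 = 1 and tw(G) ≤ 1. G has an edge, so its treewidth is at least 1. Combining the bounds, tw(G) = 1.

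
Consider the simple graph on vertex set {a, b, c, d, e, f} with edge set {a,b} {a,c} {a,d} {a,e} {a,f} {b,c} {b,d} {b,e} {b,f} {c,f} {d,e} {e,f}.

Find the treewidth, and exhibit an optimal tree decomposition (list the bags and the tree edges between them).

Each bag holds 4 vertices, so the decomposition has width 3, which upper-bounds the treewidth. For the lower bound, the 4 vertices {a, b, d, e} are pairwise adjacent, and any tree decomposition puts a clique entirely inside one bag — forcing width ≥ 3. Combining the bounds, tw(G) = 3.

Treewidth 3.
One such decomposition:
Bags: B1 = {a, b, e, f}  B2 = {a, b, c, f}  B3 = {a, b, d, e}
Tree: B1–B2, B1–B3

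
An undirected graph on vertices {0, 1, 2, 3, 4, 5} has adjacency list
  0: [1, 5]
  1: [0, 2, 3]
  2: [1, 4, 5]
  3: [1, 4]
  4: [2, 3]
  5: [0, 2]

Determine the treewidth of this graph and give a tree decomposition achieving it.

The largest bag has 3 vertices, giving width 2; this decomposition certifies tw(G) ≤ 2. The edges 3–4–2–1–3 form a cycle, so G is not a tree and its treewidth is at least 2. The upper and lower bounds meet at 2, so that is the treewidth.

Treewidth 2.
Bags: B1 = {1, 3, 4}  B2 = {1, 2, 4}  B3 = {0, 1, 2}  B4 = {0, 2, 5}
Tree: B1–B2, B2–B3, B3–B4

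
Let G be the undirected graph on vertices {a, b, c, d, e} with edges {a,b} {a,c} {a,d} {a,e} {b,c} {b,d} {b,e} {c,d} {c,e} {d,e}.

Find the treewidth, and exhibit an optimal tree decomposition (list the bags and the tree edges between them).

A single bag containing all 5 vertices is trivially a valid decomposition of width 4. On the other hand G contains the 5-clique {a, b, c, d, e}. A clique must lie in a single bag of any decomposition, so no decomposition can have width below 4. Hence tw(G) = 4 exactly.

Treewidth 4.
One such decomposition:
Bags: B1 = {a, b, c, d, e}
Tree: (single bag)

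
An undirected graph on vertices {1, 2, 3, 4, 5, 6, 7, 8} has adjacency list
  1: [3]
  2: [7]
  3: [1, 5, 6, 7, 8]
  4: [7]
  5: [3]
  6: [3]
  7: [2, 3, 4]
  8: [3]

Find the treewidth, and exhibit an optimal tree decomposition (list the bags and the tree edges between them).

Treewidth 1.
One such decomposition:
Bags: B1 = {3, 7}  B2 = {2, 7}  B3 = {4, 7}  B4 = {3, 8}  B5 = {3, 5}  B6 = {1, 3}  B7 = {3, 6}
Tree: B1–B2, B2–B3, B1–B4, B4–B5, B1–B6, B6–B7

Every bag has size at most 2, so the width is 2 − 1 = 1 and tw(G) ≤ 1. Since G has at least one edge (e.g. 7–3), it is not an edgeless graph, so tw(G) ≥ 1. Hence tw(G) = 1 exactly.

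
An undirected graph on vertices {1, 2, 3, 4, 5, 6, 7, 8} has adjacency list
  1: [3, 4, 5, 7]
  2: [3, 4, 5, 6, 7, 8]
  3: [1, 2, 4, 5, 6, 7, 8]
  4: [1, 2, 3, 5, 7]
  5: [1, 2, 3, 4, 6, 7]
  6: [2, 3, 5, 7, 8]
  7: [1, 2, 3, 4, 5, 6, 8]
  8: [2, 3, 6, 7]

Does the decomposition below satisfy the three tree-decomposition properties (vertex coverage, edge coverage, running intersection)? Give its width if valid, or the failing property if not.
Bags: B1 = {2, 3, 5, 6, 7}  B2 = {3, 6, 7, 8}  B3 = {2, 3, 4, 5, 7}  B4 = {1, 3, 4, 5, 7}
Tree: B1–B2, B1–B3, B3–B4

A tree decomposition must satisfy three properties: every vertex lies in some bag; for every edge, both endpoints lie together in some bag; and for every vertex, the bags containing it form a connected subtree. Here edge (2,8) lies in no bag, so the decomposition is invalid.

No — edge (2,8) lies in no bag.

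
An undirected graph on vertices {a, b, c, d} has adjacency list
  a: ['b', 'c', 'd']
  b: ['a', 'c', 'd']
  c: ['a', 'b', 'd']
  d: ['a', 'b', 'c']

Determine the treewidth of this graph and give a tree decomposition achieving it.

With just one bag of size 4, the width is 4 − 1 = 3, so tw(G) ≤ 3. For the lower bound, the 4 vertices {a, b, c, d} are pairwise adjacent, and any tree decomposition puts a clique entirely inside one bag — forcing width ≥ 3. The upper and lower bounds meet at 3, so that is the treewidth.

Treewidth 3.
One such decomposition:
Bags: B1 = {a, b, c, d}
Tree: (single bag)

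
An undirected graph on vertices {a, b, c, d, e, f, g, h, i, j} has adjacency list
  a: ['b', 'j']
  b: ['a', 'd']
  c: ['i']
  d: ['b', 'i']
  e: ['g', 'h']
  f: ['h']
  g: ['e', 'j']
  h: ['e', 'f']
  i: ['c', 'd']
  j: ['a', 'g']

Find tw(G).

1

A width-1 tree decomposition is:
Bags: B1 = {c, i}  B2 = {d, i}  B3 = {b, d}  B4 = {a, b}  B5 = {a, j}  B6 = {g, j}  B7 = {e, g}  B8 = {e, h}  B9 = {f, h}
Tree: B1–B2, B2–B3, B3–B4, B4–B5, B5–B6, B6–B7, B7–B8, B8–B9
Every bag has size at most 2, so the width is 2 − 1 = 1 and tw(G) ≤ 1. Any graph with an edge has treewidth ≥ 1, and G has the edge c–i. Hence tw(G) = 1 exactly.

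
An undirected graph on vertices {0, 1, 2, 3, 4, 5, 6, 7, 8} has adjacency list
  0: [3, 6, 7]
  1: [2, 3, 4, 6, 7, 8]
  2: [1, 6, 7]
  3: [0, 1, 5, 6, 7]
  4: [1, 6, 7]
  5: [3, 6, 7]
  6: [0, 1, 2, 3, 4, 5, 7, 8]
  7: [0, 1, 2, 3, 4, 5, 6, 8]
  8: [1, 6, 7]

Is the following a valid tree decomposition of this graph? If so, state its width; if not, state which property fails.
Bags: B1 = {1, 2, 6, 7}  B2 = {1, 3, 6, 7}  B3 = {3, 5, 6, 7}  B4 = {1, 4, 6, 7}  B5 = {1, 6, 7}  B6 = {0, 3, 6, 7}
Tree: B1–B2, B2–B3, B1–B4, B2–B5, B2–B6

No — vertex 8 appears in no bag.

A tree decomposition must satisfy three properties: every vertex lies in some bag; for every edge, both endpoints lie together in some bag; and for every vertex, the bags containing it form a connected subtree. Here vertex 8 appears in no bag, so the decomposition is invalid.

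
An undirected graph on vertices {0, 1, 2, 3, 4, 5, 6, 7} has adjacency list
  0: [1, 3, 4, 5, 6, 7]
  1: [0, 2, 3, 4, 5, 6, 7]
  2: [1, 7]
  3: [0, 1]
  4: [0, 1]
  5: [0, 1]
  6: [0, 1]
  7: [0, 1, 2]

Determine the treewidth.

A width-2 tree decomposition is:
Bags: B1 = {0, 1, 6}  B2 = {0, 1, 5}  B3 = {0, 1, 3}  B4 = {0, 1, 7}  B5 = {0, 1, 4}  B6 = {1, 2, 7}
Tree: B1–B2, B2–B3, B3–B4, B3–B5, B4–B6
The largest bag has 3 vertices, giving width 2; this decomposition certifies tw(G) ≤ 2. On the other hand G contains the 3-clique {0, 1, 3}. A clique must lie in a single bag of any decomposition, so no decomposition can have width below 2. The upper and lower bounds meet at 2, so that is the treewidth.

2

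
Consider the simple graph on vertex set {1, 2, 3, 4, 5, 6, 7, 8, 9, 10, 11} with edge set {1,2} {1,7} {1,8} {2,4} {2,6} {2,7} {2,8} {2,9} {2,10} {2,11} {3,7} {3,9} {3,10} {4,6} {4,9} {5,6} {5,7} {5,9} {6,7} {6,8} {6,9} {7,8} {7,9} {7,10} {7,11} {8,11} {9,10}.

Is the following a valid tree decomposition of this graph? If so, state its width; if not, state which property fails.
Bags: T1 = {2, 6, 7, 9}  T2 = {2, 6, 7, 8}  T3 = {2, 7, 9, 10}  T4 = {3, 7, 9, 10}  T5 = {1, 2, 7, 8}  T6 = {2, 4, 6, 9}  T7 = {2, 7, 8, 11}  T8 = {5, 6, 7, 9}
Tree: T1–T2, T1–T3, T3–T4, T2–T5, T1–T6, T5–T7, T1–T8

Every vertex of G appears in some bag (union = {1, 2, 3, 4, 5, 6, 7, 8, 9, 10, 11}); every edge is covered by a bag; and for each vertex v the set of bags containing v is connected in the bag tree. The decomposition is therefore valid. The largest bag has 4 vertices, so the width is 3.

Yes; width 3.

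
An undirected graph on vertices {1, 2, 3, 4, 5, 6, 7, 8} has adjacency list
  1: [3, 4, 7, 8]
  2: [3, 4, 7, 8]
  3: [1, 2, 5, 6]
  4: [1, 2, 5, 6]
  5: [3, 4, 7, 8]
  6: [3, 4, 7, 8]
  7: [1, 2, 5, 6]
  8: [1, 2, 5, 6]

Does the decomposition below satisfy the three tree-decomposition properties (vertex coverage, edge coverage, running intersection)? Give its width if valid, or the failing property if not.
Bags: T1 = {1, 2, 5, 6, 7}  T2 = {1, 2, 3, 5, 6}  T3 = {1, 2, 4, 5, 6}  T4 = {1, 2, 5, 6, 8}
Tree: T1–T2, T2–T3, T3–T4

Every vertex of G appears in some bag (union = {1, 2, 3, 4, 5, 6, 7, 8}); every edge is covered by a bag; and for each vertex v the set of bags containing v is connected in the bag tree. The decomposition is therefore valid. The largest bag has 5 vertices, so the width is 4.

Yes; width 4.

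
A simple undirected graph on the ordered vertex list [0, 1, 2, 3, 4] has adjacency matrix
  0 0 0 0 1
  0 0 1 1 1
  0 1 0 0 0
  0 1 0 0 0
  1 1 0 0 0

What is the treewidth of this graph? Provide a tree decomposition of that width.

Treewidth 1.
Bags: B1 = {1, 3}  B2 = {1, 2}  B3 = {1, 4}  B4 = {0, 4}
Tree: B1–B2, B2–B3, B3–B4

Each bag holds 2 vertices, so the decomposition has width 1, which upper-bounds the treewidth. Since G has at least one edge (e.g. 1–3), it is not an edgeless graph, so tw(G) ≥ 1. The upper and lower bounds meet at 1, so that is the treewidth.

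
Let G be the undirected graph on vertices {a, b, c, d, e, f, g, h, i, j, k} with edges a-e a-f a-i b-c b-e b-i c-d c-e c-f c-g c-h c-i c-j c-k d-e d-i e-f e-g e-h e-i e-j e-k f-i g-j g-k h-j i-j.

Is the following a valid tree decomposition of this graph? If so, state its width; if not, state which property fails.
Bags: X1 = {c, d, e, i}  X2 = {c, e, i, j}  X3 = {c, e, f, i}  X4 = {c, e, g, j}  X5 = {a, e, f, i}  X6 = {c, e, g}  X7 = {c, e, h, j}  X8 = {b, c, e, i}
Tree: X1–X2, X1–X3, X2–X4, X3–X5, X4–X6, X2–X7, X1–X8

A tree decomposition must satisfy three properties: every vertex lies in some bag; for every edge, both endpoints lie together in some bag; and for every vertex, the bags containing it form a connected subtree. Here vertex k appears in no bag, so the decomposition is invalid.

No — vertex k appears in no bag.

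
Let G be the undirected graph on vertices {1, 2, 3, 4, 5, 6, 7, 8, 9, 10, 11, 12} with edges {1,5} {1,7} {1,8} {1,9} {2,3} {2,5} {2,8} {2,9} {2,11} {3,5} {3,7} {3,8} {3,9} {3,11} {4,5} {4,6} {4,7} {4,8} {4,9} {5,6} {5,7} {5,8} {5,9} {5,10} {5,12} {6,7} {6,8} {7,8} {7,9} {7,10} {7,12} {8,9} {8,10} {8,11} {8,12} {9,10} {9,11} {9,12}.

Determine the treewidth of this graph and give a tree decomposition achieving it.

The largest bag has 5 vertices, giving width 4; this decomposition certifies tw(G) ≤ 4. On the other hand G contains the 5-clique {2, 3, 8, 9, 11}. A clique must lie in a single bag of any decomposition, so no decomposition can have width below 4. The upper and lower bounds meet at 4, so that is the treewidth.

Treewidth 4.
One optimal decomposition is:
Bags: B1 = {4, 5, 7, 8, 9}  B2 = {4, 5, 6, 7, 8}  B3 = {3, 5, 7, 8, 9}  B4 = {5, 7, 8, 9, 12}  B5 = {1, 5, 7, 8, 9}  B6 = {2, 3, 5, 8, 9}  B7 = {5, 7, 8, 9, 10}  B8 = {2, 3, 8, 9, 11}
Tree: B1–B2, B1–B3, B3–B4, B3–B5, B3–B6, B3–B7, B6–B8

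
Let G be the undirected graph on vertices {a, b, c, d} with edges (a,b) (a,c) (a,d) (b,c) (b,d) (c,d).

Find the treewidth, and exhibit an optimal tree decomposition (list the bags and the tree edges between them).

Treewidth 3.
One optimal decomposition is:
Bags: B1 = {a, b, c, d}
Tree: (single bag)

A single bag containing all 4 vertices is trivially a valid decomposition of width 3. Conversely, {a, b, c, d} is a clique of size 4, and the vertices of any clique must share a bag in every tree decomposition; so some bag has ≥ 4 vertices and tw(G) ≥ 3. Combining the bounds, tw(G) = 3.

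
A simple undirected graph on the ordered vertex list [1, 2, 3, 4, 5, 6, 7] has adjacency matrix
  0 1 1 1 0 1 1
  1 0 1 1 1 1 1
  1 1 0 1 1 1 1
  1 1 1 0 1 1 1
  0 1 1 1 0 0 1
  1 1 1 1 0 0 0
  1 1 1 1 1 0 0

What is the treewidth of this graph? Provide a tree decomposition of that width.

Treewidth 4.
One such decomposition:
Bags: B1 = {1, 2, 3, 4, 6}  B2 = {1, 2, 3, 4, 7}  B3 = {2, 3, 4, 5, 7}
Tree: B1–B2, B2–B3

The largest bag has 5 vertices, giving width 4; this decomposition certifies tw(G) ≤ 4. Conversely, {1, 2, 3, 4, 6} is a clique of size 5, and the vertices of any clique must share a bag in every tree decomposition; so some bag has ≥ 5 vertices and tw(G) ≥ 4. The upper and lower bounds meet at 4, so that is the treewidth.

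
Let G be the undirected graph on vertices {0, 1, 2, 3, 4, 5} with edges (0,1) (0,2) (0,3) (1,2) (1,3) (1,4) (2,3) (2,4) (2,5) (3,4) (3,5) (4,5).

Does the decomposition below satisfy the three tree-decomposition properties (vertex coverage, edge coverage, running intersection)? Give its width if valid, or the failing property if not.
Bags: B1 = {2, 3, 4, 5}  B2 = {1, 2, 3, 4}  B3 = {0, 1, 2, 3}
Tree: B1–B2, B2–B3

Every vertex of G appears in some bag (union = {0, 1, 2, 3, 4, 5}); every edge is covered by a bag; and for each vertex v the set of bags containing v is connected in the bag tree. The decomposition is therefore valid. The largest bag has 4 vertices, so the width is 3.

Yes; width 3.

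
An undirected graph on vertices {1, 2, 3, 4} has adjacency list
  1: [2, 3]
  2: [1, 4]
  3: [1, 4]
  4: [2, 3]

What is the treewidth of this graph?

A width-2 tree decomposition is:
Bags: B1 = {1, 2, 4}  B2 = {1, 3, 4}
Tree: B1–B2
Every bag has size at most 3, so the width is 3 − 1 = 2 and tw(G) ≤ 2. The edges 4–2–1–3–4 form a cycle, so G is not a tree and its treewidth is at least 2. Therefore the treewidth is 2.

2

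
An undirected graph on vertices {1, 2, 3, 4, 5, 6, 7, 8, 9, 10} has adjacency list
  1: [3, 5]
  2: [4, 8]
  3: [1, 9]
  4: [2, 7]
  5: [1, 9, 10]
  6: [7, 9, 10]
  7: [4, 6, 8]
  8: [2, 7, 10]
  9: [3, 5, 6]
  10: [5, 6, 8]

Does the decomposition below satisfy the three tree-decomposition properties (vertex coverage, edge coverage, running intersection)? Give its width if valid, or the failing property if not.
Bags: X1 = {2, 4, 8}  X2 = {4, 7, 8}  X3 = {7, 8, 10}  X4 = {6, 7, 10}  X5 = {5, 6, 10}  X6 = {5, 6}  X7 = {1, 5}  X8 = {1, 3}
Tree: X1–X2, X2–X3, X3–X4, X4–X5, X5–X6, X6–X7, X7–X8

A tree decomposition must satisfy three properties: every vertex lies in some bag; for every edge, both endpoints lie together in some bag; and for every vertex, the bags containing it form a connected subtree. Here vertex 9 appears in no bag, so the decomposition is invalid.

No — vertex 9 appears in no bag.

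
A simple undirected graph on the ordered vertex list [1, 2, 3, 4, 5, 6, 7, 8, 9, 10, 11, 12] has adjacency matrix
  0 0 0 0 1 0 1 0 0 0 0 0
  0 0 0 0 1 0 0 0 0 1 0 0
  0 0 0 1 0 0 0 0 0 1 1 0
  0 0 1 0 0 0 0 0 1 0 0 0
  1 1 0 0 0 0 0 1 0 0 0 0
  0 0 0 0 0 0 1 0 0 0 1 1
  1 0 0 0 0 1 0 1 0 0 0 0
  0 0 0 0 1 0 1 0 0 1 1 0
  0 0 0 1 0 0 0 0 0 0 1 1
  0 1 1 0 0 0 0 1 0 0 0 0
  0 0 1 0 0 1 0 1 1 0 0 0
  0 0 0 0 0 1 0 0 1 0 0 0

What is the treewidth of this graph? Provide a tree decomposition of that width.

Treewidth 3.
One such decomposition:
Bags: B1 = {4, 6, 9, 12}  B2 = {4, 6, 9, 11}  B3 = {3, 4, 6, 11}  B4 = {3, 6, 7, 11}  B5 = {3, 7, 8, 11}  B6 = {3, 7, 8, 10}  B7 = {1, 7, 8, 10}  B8 = {1, 5, 8, 10}  B9 = {1, 2, 5, 10}
Tree: B1–B2, B2–B3, B3–B4, B4–B5, B5–B6, B6–B7, B7–B8, B8–B9

The largest bag has 4 vertices, giving width 3; this decomposition certifies tw(G) ≤ 3. For the lower bound: the 4 vertex sets {4,9,12}, {6}, {11}, {3,7,8,10} are disjoint, each induces a connected subgraph, and every pair is joined by at least one edge of G. Contracting each set to a single vertex therefore yields K_{4} as a minor, and since treewidth is minor-monotone, tw(G) ≥ tw(K_{4}) = 3. Therefore the treewidth is 3.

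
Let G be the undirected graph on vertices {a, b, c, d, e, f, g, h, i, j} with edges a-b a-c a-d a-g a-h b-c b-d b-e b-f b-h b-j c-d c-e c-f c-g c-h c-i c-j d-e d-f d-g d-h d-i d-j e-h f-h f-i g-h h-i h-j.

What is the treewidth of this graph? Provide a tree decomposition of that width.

Treewidth 4.
One optimal decomposition is:
Bags: B1 = {b, c, d, e, h}  B2 = {b, c, d, f, h}  B3 = {b, c, d, h, j}  B4 = {c, d, f, h, i}  B5 = {a, b, c, d, h}  B6 = {a, c, d, g, h}
Tree: B1–B2, B1–B3, B2–B4, B2–B5, B5–B6

Each bag holds 5 vertices, so the decomposition has width 4, which upper-bounds the treewidth. Conversely, {a, c, d, g, h} is a clique of size 5, and the vertices of any clique must share a bag in every tree decomposition; so some bag has ≥ 5 vertices and tw(G) ≥ 4. Hence tw(G) = 4 exactly.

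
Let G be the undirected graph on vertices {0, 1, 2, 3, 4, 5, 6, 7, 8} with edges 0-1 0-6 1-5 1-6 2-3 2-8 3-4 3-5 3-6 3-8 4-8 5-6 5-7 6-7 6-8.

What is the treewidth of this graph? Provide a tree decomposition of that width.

Treewidth 2.
One such decomposition:
Bags: B1 = {3, 5, 6}  B2 = {5, 6, 7}  B3 = {3, 6, 8}  B4 = {1, 5, 6}  B5 = {3, 4, 8}  B6 = {2, 3, 8}  B7 = {0, 1, 6}
Tree: B1–B2, B1–B3, B2–B4, B3–B5, B3–B6, B4–B7

The largest bag has 3 vertices, giving width 2; this decomposition certifies tw(G) ≤ 2. Conversely, {2, 3, 8} is a clique of size 3, and the vertices of any clique must share a bag in every tree decomposition; so some bag has ≥ 3 vertices and tw(G) ≥ 2. The upper and lower bounds meet at 2, so that is the treewidth.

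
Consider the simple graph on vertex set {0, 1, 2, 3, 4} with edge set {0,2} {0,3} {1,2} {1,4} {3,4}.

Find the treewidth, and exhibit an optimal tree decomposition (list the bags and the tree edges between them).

Treewidth 2.
One such decomposition:
Bags: B1 = {1, 2, 4}  B2 = {0, 2, 4}  B3 = {0, 3, 4}
Tree: B1–B2, B2–B3

Every bag has size at most 3, so the width is 3 − 1 = 2 and tw(G) ≤ 2. The edges 4–1–2–0–3–4 form a cycle, so G is not a tree and its treewidth is at least 2. Hence tw(G) = 2 exactly.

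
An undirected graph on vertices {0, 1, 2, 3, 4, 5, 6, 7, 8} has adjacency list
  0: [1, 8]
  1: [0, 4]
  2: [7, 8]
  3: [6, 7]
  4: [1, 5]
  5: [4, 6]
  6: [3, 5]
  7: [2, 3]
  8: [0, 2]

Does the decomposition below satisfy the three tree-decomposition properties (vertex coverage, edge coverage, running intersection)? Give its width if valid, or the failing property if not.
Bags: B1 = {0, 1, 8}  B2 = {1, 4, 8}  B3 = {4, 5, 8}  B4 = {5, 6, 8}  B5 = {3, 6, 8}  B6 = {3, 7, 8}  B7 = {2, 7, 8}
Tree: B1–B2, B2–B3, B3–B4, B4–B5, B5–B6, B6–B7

Yes; width 2.

Checking the three conditions: (i) the bags cover all of {0, 1, 2, 3, 4, 5, 6, 7, 8}; (ii) for each edge, some bag contains both endpoints; (iii) the bags containing any fixed vertex form a subtree. All hold, so the decomposition is valid with width 3 − 1 = 2.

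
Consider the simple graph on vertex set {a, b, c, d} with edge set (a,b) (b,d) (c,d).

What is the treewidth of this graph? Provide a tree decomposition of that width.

Treewidth 1.
One such decomposition:
Bags: B1 = {a, b}  B2 = {b, d}  B3 = {c, d}
Tree: B1–B2, B2–B3

Each bag holds 2 vertices, so the decomposition has width 1, which upper-bounds the treewidth. Since G has at least one edge (e.g. a–b), it is not an edgeless graph, so tw(G) ≥ 1. Hence tw(G) = 1 exactly.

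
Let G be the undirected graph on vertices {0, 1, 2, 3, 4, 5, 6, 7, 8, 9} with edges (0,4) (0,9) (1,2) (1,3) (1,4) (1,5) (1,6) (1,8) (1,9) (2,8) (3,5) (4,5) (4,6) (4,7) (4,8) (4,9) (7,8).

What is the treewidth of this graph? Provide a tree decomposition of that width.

Each bag holds 3 vertices, so the decomposition has width 2, which upper-bounds the treewidth. For the lower bound, the 3 vertices {0, 4, 9} are pairwise adjacent, and any tree decomposition puts a clique entirely inside one bag — forcing width ≥ 2. Therefore the treewidth is 2.

Treewidth 2.
One such decomposition:
Bags: B1 = {1, 4, 5}  B2 = {1, 4, 9}  B3 = {1, 4, 8}  B4 = {0, 4, 9}  B5 = {4, 7, 8}  B6 = {1, 3, 5}  B7 = {1, 4, 6}  B8 = {1, 2, 8}
Tree: B1–B2, B2–B3, B2–B4, B3–B5, B1–B6, B3–B7, B3–B8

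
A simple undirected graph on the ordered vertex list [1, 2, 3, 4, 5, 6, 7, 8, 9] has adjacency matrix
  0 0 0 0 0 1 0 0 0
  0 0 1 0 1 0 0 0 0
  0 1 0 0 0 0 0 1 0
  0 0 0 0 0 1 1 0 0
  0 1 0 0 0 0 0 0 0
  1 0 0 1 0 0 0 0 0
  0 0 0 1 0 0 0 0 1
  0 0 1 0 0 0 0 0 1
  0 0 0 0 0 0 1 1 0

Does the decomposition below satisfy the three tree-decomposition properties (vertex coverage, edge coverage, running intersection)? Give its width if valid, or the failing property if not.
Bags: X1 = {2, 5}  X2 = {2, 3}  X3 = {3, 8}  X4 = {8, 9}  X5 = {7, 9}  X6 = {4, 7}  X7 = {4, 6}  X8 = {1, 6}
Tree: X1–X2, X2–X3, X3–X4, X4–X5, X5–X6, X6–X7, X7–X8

Checking the three conditions: (i) the bags cover all of {1, 2, 3, 4, 5, 6, 7, 8, 9}; (ii) for each edge, some bag contains both endpoints; (iii) the bags containing any fixed vertex form a subtree. All hold, so the decomposition is valid with width 2 − 1 = 1.

Yes; width 1.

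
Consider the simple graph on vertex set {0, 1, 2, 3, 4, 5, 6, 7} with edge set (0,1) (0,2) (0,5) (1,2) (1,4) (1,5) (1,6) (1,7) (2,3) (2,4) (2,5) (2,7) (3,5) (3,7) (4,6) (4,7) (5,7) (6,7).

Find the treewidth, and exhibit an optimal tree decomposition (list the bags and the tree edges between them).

Treewidth 3.
Bags: B1 = {1, 2, 4, 7}  B2 = {1, 4, 6, 7}  B3 = {1, 2, 5, 7}  B4 = {2, 3, 5, 7}  B5 = {0, 1, 2, 5}
Tree: B1–B2, B1–B3, B3–B4, B3–B5

The largest bag has 4 vertices, giving width 3; this decomposition certifies tw(G) ≤ 3. Conversely, {1, 2, 4, 7} is a clique of size 4, and the vertices of any clique must share a bag in every tree decomposition; so some bag has ≥ 4 vertices and tw(G) ≥ 3. Hence tw(G) = 3 exactly.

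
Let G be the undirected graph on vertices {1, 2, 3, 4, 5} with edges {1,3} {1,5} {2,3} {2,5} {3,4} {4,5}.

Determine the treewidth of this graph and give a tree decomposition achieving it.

Each bag holds 3 vertices, so the decomposition has width 2, which upper-bounds the treewidth. Since 4–5–2–3–4 is a cycle in G, G is not acyclic. Forests are exactly the graphs of treewidth ≤ 1, so tw(G) ≥ 2. The upper and lower bounds meet at 2, so that is the treewidth.

Treewidth 2.
One optimal decomposition is:
Bags: B1 = {3, 4, 5}  B2 = {2, 3, 5}  B3 = {1, 3, 5}
Tree: B1–B2, B2–B3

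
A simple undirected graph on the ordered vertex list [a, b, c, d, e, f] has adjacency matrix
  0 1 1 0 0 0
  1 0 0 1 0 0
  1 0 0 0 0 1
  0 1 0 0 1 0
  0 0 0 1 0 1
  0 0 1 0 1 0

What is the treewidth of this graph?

A width-2 tree decomposition is:
Bags: B1 = {d, e, f}  B2 = {b, d, f}  B3 = {a, b, f}  B4 = {a, c, f}
Tree: B1–B2, B2–B3, B3–B4
The largest bag has 3 vertices, giving width 2; this decomposition certifies tw(G) ≤ 2. For the lower bound, G contains the cycle f–e–d–b–a–c–f, so G is not a forest; only forests have treewidth ≤ 1, hence tw(G) ≥ 2. Combining the bounds, tw(G) = 2.

2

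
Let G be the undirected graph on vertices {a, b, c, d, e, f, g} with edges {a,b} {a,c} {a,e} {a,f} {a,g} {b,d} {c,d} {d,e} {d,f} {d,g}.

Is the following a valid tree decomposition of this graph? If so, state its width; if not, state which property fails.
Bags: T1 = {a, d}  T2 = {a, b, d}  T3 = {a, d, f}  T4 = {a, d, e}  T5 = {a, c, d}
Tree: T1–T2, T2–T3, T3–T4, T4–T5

A tree decomposition must satisfy three properties: every vertex lies in some bag; for every edge, both endpoints lie together in some bag; and for every vertex, the bags containing it form a connected subtree. Here vertex g appears in no bag, so the decomposition is invalid.

No — vertex g appears in no bag.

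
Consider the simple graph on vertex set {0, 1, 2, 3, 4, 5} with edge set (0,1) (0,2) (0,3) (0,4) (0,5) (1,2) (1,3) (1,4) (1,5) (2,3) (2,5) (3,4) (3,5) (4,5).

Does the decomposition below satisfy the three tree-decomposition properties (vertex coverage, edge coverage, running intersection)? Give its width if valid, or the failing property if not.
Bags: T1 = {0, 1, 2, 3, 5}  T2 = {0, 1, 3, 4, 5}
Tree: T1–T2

Yes; width 4.

Vertex coverage: the bags together contain {0, 1, 2, 3, 4, 5}, the full vertex set. Edge coverage: each edge of G has both endpoints in at least one bag. Running intersection: for every vertex, the bags containing it form a connected subtree. All three properties hold, so this is a valid tree decomposition of width max|bag| − 1 = 4, and hence tw(G) ≤ 4.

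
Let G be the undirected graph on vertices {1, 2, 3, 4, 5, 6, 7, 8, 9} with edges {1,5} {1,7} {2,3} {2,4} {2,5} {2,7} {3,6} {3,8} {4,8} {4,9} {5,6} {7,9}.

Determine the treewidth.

A width-3 tree decomposition is:
Bags: B1 = {3, 4, 6, 8}  B2 = {2, 3, 4, 6}  B3 = {2, 4, 5, 6}  B4 = {2, 4, 5, 9}  B5 = {2, 5, 7, 9}  B6 = {1, 5, 7, 9}
Tree: B1–B2, B2–B3, B3–B4, B4–B5, B5–B6
Each bag holds 4 vertices, so the decomposition has width 3, which upper-bounds the treewidth. For the lower bound: the 4 vertex sets {3,6,8}, {4}, {2}, {1,5,7,9} are disjoint, each induces a connected subgraph, and every pair is joined by at least one edge of G. Contracting each set to a single vertex therefore yields K_{4} as a minor, and since treewidth is minor-monotone, tw(G) ≥ tw(K_{4}) = 3. Hence tw(G) = 3 exactly.

3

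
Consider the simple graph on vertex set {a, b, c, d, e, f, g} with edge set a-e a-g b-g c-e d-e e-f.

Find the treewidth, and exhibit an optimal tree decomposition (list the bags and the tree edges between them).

The largest bag has 2 vertices, giving width 1; this decomposition certifies tw(G) ≤ 1. Any graph with an edge has treewidth ≥ 1, and G has the edge e–a. Combining the bounds, tw(G) = 1.

Treewidth 1.
One such decomposition:
Bags: B1 = {a, e}  B2 = {a, g}  B3 = {b, g}  B4 = {d, e}  B5 = {c, e}  B6 = {e, f}
Tree: B1–B2, B2–B3, B1–B4, B1–B5, B1–B6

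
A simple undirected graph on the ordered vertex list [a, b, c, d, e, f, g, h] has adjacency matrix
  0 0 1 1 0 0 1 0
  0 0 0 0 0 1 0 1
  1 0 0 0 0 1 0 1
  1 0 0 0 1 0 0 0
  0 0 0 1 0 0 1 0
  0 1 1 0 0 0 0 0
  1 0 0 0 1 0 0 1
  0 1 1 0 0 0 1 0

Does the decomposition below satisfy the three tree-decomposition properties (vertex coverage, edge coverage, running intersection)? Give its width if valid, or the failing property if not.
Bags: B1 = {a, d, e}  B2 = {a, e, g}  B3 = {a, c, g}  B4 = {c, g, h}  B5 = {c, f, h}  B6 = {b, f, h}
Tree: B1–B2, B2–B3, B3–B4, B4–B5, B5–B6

Checking the three conditions: (i) the bags cover all of {a, b, c, d, e, f, g, h}; (ii) for each edge, some bag contains both endpoints; (iii) the bags containing any fixed vertex form a subtree. All hold, so the decomposition is valid with width 3 − 1 = 2.

Yes; width 2.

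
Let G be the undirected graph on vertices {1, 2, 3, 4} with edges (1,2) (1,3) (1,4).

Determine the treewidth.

1

A width-1 tree decomposition is:
Bags: B1 = {1, 4}  B2 = {1, 3}  B3 = {1, 2}
Tree: B1–B2, B1–B3
Every bag has size at most 2, so the width is 2 − 1 = 1 and tw(G) ≤ 1. Any graph with an edge has treewidth ≥ 1, and G has the edge 4–1. Combining the bounds, tw(G) = 1.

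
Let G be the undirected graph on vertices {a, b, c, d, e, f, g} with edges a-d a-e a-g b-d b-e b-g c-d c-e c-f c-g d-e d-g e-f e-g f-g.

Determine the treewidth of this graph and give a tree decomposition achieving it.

Each bag holds 4 vertices, so the decomposition has width 3, which upper-bounds the treewidth. Conversely, {c, d, e, g} is a clique of size 4, and the vertices of any clique must share a bag in every tree decomposition; so some bag has ≥ 4 vertices and tw(G) ≥ 3. Therefore the treewidth is 3.

Treewidth 3.
Bags: B1 = {c, e, f, g}  B2 = {c, d, e, g}  B3 = {a, d, e, g}  B4 = {b, d, e, g}
Tree: B1–B2, B2–B3, B2–B4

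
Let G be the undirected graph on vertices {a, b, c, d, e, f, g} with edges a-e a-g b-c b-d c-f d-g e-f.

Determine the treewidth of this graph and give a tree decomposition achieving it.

Every bag has size at most 3, so the width is 3 − 1 = 2 and tw(G) ≤ 2. For the lower bound, G contains the cycle g–a–e–f–c–b–d–g, so G is not a forest; only forests have treewidth ≤ 1, hence tw(G) ≥ 2. The upper and lower bounds meet at 2, so that is the treewidth.

Treewidth 2.
One such decomposition:
Bags: B1 = {a, e, g}  B2 = {e, f, g}  B3 = {c, f, g}  B4 = {b, c, g}  B5 = {b, d, g}
Tree: B1–B2, B2–B3, B3–B4, B4–B5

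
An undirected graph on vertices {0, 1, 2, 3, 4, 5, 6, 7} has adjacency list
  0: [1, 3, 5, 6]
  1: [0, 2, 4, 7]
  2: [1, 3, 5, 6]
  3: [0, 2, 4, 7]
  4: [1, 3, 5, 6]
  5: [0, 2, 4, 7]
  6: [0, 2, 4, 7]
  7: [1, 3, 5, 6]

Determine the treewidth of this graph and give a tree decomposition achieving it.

Treewidth 4.
One such decomposition:
Bags: B1 = {1, 2, 3, 5, 6}  B2 = {1, 3, 4, 5, 6}  B3 = {0, 1, 3, 5, 6}  B4 = {1, 3, 5, 6, 7}
Tree: B1–B2, B2–B3, B3–B4

The largest bag has 5 vertices, giving width 4; this decomposition certifies tw(G) ≤ 4. For the lower bound: the 5 vertex sets {2,6}, {1,4}, {0,3}, {5}, {7} are disjoint, each induces a connected subgraph, and every pair is joined by at least one edge of G. Contracting each set to a single vertex therefore yields K_{5} as a minor, and since treewidth is minor-monotone, tw(G) ≥ tw(K_{5}) = 4. The upper and lower bounds meet at 4, so that is the treewidth.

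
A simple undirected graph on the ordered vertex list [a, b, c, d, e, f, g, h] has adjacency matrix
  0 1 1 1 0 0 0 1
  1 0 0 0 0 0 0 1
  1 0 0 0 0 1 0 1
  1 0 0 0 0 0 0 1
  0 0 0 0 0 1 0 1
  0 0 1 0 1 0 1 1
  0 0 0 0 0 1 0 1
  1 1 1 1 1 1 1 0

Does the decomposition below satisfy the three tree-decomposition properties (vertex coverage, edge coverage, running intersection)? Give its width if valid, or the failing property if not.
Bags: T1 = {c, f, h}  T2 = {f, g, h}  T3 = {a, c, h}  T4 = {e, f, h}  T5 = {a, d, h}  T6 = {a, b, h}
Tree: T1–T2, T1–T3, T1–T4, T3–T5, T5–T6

Yes; width 2.

Every vertex of G appears in some bag (union = {a, b, c, d, e, f, g, h}); every edge is covered by a bag; and for each vertex v the set of bags containing v is connected in the bag tree. The decomposition is therefore valid. The largest bag has 3 vertices, so the width is 2.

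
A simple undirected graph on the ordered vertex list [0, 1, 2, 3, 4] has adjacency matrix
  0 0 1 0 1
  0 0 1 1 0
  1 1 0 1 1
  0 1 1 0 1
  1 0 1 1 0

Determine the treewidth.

A width-2 tree decomposition is:
Bags: B1 = {2, 3, 4}  B2 = {0, 2, 4}  B3 = {1, 2, 3}
Tree: B1–B2, B1–B3
Every bag has size at most 3, so the width is 3 − 1 = 2 and tw(G) ≤ 2. For the lower bound, the 3 vertices {0, 2, 4} are pairwise adjacent, and any tree decomposition puts a clique entirely inside one bag — forcing width ≥ 2. Therefore the treewidth is 2.

2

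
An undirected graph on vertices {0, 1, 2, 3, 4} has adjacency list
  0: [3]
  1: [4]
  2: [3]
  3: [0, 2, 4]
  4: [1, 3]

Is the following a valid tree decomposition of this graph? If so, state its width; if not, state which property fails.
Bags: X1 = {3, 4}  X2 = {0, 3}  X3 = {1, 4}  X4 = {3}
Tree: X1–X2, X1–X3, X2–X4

No — vertex 2 appears in no bag.

A tree decomposition must satisfy three properties: every vertex lies in some bag; for every edge, both endpoints lie together in some bag; and for every vertex, the bags containing it form a connected subtree. Here vertex 2 appears in no bag, so the decomposition is invalid.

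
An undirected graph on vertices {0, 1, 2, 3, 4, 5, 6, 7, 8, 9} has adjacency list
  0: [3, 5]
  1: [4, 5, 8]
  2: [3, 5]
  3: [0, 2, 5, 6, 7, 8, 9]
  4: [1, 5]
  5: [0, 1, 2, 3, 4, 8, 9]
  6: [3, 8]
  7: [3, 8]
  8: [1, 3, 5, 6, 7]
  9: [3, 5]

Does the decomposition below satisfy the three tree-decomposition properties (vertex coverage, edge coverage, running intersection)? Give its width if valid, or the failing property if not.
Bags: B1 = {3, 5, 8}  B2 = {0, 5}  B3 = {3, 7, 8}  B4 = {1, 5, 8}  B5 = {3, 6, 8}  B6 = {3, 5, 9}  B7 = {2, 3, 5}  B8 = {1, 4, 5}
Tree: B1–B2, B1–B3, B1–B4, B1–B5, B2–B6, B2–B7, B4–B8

A tree decomposition must satisfy three properties: every vertex lies in some bag; for every edge, both endpoints lie together in some bag; and for every vertex, the bags containing it form a connected subtree. Here edge (3,0) lies in no bag, so the decomposition is invalid.

No — edge (3,0) lies in no bag.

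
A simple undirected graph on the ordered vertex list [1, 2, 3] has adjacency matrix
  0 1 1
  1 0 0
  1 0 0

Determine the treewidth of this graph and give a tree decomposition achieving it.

Treewidth 1.
One optimal decomposition is:
Bags: B1 = {1, 3}  B2 = {1, 2}
Tree: B1–B2

Every bag has size at most 2, so the width is 2 − 1 = 1 and tw(G) ≤ 1. Any graph with an edge has treewidth ≥ 1, and G has the edge 3–1. Combining the bounds, tw(G) = 1.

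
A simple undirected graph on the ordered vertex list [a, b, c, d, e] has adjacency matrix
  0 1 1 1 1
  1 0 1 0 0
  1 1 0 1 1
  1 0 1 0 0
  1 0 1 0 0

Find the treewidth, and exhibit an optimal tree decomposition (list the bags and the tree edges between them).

Every bag has size at most 3, so the width is 3 − 1 = 2 and tw(G) ≤ 2. Conversely, {a, c, d} is a clique of size 3, and the vertices of any clique must share a bag in every tree decomposition; so some bag has ≥ 3 vertices and tw(G) ≥ 2. Hence tw(G) = 2 exactly.

Treewidth 2.
Bags: B1 = {a, c, d}  B2 = {a, c, e}  B3 = {a, b, c}
Tree: B1–B2, B1–B3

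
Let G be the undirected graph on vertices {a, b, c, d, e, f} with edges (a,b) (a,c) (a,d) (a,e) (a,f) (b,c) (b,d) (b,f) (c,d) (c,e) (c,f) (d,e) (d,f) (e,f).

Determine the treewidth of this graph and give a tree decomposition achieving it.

Treewidth 4.
Bags: B1 = {a, b, c, d, f}  B2 = {a, c, d, e, f}
Tree: B1–B2

Each bag holds 5 vertices, so the decomposition has width 4, which upper-bounds the treewidth. For the lower bound, the 5 vertices {a, c, d, e, f} are pairwise adjacent, and any tree decomposition puts a clique entirely inside one bag — forcing width ≥ 4. Therefore the treewidth is 4.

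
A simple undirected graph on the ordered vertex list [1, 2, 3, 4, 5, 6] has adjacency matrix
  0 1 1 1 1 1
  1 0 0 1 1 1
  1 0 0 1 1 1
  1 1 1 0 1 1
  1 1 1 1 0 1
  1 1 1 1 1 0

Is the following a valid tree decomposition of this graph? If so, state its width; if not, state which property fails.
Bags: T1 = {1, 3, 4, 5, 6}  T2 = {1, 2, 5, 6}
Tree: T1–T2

A tree decomposition must satisfy three properties: every vertex lies in some bag; for every edge, both endpoints lie together in some bag; and for every vertex, the bags containing it form a connected subtree. Here edge (4,2) lies in no bag, so the decomposition is invalid.

No — edge (4,2) lies in no bag.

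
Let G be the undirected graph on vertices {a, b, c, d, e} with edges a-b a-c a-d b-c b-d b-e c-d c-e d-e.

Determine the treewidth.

A width-3 tree decomposition is:
Bags: B1 = {a, b, c, d}  B2 = {b, c, d, e}
Tree: B1–B2
Each bag holds 4 vertices, so the decomposition has width 3, which upper-bounds the treewidth. On the other hand G contains the 4-clique {b, c, d, e}. A clique must lie in a single bag of any decomposition, so no decomposition can have width below 3. The upper and lower bounds meet at 3, so that is the treewidth.

3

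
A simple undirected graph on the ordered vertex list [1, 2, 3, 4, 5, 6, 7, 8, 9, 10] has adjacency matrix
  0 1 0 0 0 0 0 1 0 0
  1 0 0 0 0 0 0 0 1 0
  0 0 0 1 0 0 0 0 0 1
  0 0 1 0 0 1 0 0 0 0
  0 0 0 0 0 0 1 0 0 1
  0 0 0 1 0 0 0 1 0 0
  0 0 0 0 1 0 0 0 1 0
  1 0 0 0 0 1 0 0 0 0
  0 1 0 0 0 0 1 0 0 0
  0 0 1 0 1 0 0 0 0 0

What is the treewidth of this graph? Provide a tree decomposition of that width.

Treewidth 2.
One optimal decomposition is:
Bags: B1 = {3, 5, 10}  B2 = {3, 4, 5}  B3 = {4, 5, 6}  B4 = {5, 6, 8}  B5 = {1, 5, 8}  B6 = {1, 2, 5}  B7 = {2, 5, 9}  B8 = {5, 7, 9}
Tree: B1–B2, B2–B3, B3–B4, B4–B5, B5–B6, B6–B7, B7–B8

The largest bag has 3 vertices, giving width 2; this decomposition certifies tw(G) ≤ 2. For the lower bound, G contains the cycle 5–10–3–4–6–8–1–2–9–7–5, so G is not a forest; only forests have treewidth ≤ 1, hence tw(G) ≥ 2. Combining the bounds, tw(G) = 2.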